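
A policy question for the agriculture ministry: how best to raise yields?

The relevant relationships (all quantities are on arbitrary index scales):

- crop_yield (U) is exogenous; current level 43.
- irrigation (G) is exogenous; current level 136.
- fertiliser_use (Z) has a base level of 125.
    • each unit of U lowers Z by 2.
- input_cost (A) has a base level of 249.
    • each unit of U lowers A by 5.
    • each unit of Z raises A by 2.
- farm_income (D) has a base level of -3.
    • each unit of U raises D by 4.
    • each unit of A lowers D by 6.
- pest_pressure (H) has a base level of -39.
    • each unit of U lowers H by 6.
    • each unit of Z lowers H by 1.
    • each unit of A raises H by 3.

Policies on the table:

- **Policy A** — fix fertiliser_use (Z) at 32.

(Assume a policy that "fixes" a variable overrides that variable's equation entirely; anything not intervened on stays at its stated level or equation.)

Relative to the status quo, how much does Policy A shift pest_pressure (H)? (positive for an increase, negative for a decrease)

Baseline:
  U = 43
  Z = 125 − 2·43 = 39
  A = 249 − 5·43 + 2·39 = 112
  H = -39 − 6·43 − 39 + 3·112 = 0
Policy A (Z := 32):
  U = 43
  Z = 32
  A = 249 − 5·43 + 2·32 = 98
  H = -39 − 6·43 − 32 + 3·98 = -35
Change in H: -35 − 0 = -35

-35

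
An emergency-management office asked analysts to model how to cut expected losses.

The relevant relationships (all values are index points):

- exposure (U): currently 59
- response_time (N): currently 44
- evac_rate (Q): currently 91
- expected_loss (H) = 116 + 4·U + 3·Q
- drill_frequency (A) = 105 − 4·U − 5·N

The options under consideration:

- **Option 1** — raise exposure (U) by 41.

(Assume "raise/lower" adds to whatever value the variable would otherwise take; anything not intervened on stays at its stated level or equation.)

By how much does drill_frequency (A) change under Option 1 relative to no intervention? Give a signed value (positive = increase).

-164

Baseline:
  U = 59
  N = 44
  A = 105 − 4·59 − 5·44 = -351
Option 1 (U + 41):
  U = 59 + 41 = 100
  N = 44
  A = 105 − 4·100 − 5·44 = -515
Change in A: -515 − (-351) = -164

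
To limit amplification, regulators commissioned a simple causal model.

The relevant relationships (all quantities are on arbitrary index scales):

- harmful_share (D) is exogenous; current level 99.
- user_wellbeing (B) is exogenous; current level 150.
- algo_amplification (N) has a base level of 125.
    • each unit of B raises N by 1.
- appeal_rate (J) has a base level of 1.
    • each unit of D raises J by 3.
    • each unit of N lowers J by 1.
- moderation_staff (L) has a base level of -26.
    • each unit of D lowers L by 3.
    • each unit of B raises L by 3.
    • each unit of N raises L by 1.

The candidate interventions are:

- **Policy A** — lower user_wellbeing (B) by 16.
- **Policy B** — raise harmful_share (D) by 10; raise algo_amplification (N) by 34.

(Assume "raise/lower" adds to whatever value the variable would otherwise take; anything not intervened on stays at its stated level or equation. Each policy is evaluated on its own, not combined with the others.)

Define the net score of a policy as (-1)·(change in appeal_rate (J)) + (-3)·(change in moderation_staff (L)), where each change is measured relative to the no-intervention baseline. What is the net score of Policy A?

176

Baseline:
  D = 99
  B = 150
  N = 125 + 150 = 275
  J = 1 + 3·99 − 275 = 23
  L = -26 − 3·99 + 3·150 + 275 = 402
Policy A (B − 16):
  D = 99
  B = 150 − 16 = 134
  N = 125 + 134 = 259
  J = 1 + 3·99 − 259 = 39
  L = -26 − 3·99 + 3·134 + 259 = 338
ΔJ = 39 − 23 = 16; ΔL = 338 − 402 = -64
Score = (-1)·16 + (-3)·(-64) = 176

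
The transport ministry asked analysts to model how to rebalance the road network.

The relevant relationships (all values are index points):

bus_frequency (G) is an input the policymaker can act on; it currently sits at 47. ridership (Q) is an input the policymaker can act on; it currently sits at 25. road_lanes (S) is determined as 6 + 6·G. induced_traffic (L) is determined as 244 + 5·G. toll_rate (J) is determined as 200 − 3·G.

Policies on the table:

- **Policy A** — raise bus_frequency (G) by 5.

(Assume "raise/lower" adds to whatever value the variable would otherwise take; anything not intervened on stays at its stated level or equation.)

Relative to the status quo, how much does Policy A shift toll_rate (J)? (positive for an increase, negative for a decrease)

-15

Baseline:
  G = 47
  J = 200 − 3·47 = 59
Policy A (G + 5):
  G = 47 + 5 = 52
  J = 200 − 3·52 = 44
Change in J: 44 − 59 = -15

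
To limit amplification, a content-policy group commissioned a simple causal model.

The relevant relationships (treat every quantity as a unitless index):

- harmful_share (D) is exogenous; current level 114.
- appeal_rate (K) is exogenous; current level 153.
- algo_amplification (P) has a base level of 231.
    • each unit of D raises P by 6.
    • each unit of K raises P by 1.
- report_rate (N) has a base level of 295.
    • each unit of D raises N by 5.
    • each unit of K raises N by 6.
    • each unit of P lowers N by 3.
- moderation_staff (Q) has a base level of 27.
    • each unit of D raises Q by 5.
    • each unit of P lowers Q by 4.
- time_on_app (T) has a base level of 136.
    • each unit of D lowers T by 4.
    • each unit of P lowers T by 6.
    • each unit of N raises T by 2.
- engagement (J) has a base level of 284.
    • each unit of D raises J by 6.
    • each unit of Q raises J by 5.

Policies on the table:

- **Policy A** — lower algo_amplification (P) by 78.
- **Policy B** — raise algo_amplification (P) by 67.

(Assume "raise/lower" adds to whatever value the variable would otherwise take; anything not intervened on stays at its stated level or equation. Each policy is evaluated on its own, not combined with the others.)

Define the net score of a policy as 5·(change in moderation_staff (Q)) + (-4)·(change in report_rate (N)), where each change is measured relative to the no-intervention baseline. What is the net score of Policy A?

Baseline:
  D = 114
  K = 153
  P = 231 + 6·114 + 153 = 1068
  N = 295 + 5·114 + 6·153 − 3·1068 = -1421
  Q = 27 + 5·114 − 4·1068 = -3675
Policy A (P − 78):
  D = 114
  K = 153
  P = 231 + 6·114 + 153 (−78 from intervention) = 990
  N = 295 + 5·114 + 6·153 − 3·990 = -1187
  Q = 27 + 5·114 − 4·990 = -3363
ΔQ = -3363 − (-3675) = 312; ΔN = -1187 − (-1421) = 234
Score = 5·312 + (-4)·234 = 624

624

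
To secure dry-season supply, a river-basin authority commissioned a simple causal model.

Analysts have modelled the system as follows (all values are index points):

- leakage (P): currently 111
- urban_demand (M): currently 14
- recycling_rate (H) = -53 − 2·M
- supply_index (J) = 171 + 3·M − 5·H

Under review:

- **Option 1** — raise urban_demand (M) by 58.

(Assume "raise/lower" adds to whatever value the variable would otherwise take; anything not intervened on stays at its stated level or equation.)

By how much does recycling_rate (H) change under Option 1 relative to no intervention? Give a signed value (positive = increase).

-116

Baseline:
  M = 14
  H = -53 − 2·14 = -81
Option 1 (M + 58):
  M = 14 + 58 = 72
  H = -53 − 2·72 = -197
Change in H: -197 − (-81) = -116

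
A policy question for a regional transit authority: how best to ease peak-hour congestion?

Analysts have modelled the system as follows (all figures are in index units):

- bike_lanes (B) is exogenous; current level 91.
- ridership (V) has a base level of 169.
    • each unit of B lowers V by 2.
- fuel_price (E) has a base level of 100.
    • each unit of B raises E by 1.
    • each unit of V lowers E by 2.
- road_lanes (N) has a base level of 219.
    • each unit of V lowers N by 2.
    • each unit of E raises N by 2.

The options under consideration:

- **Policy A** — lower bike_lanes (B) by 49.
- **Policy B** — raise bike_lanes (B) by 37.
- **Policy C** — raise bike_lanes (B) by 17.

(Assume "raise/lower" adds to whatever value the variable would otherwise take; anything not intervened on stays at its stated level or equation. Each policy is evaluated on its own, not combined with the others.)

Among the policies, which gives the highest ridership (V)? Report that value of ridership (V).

Policy A (B − 49):
  B = 91 − 49 = 42
  V = 169 − 2·42 = 85
Policy B (B + 37):
  B = 91 + 37 = 128
  V = 169 − 2·128 = -87
Policy C (B + 17):
  B = 91 + 17 = 108
  V = 169 − 2·108 = -47
Comparing — Policy A: V=85, Policy B: V=-87, Policy C: V=-47. Highest is 85 (Policy A).

85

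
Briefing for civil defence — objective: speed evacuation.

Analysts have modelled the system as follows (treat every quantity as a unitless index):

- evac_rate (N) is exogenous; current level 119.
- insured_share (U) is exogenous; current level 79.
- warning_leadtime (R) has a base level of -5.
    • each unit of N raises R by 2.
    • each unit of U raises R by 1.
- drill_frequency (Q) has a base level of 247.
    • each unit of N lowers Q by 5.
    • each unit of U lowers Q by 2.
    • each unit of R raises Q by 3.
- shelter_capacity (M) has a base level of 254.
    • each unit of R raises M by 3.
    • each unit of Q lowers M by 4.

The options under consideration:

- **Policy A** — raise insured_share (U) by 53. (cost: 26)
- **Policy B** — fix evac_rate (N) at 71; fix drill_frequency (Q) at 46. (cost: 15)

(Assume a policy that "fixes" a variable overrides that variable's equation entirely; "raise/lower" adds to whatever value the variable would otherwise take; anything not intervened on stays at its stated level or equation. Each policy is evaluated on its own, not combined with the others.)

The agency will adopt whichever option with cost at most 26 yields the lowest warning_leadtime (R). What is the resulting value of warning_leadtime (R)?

Policy A (U + 53):
  N = 119
  U = 79 + 53 = 132
  R = -5 + 2·119 + 132 = 365
Policy B (N := 71, Q := 46):
  N = 71
  U = 79
  R = -5 + 2·71 + 79 = 216
Comparing — Policy A: R=365, Policy B: R=216. Lowest is 216 (Policy B).

216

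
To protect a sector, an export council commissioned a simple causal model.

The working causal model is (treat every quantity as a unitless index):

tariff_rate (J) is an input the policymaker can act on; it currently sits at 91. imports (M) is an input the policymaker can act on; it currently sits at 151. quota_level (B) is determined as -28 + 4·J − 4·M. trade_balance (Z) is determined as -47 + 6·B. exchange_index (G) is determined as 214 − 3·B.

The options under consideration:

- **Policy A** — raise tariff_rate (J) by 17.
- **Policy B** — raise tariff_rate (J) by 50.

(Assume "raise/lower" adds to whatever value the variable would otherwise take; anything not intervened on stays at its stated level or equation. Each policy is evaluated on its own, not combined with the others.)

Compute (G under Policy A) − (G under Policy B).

396

Policy A (J + 17):
  J = 91 + 17 = 108
  M = 151
  B = -28 + 4·108 − 4·151 = -200
  G = 214 − 3·(-200) = 814
Policy B (J + 50):
  J = 91 + 50 = 141
  M = 151
  B = -28 + 4·141 − 4·151 = -68
  G = 214 − 3·(-68) = 418
G: 814 − 418 = 396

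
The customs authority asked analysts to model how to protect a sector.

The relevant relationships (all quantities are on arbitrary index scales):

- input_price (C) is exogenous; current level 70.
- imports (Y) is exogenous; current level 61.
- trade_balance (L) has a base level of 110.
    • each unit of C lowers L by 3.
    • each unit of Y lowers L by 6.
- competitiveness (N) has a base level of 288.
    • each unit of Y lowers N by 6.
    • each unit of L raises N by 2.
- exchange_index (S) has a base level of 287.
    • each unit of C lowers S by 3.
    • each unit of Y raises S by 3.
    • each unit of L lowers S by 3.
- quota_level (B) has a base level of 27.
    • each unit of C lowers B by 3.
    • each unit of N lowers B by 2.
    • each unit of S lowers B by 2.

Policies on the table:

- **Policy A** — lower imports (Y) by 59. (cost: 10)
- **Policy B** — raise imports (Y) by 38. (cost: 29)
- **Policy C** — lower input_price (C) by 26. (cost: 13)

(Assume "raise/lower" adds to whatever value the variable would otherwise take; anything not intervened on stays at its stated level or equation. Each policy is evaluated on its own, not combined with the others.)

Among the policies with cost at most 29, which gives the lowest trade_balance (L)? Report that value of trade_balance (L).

-694

Policy A (Y − 59):
  C = 70
  Y = 61 − 59 = 2
  L = 110 − 3·70 − 6·2 = -112
Policy B (Y + 38):
  C = 70
  Y = 61 + 38 = 99
  L = 110 − 3·70 − 6·99 = -694
Policy C (C − 26):
  C = 70 − 26 = 44
  Y = 61
  L = 110 − 3·44 − 6·61 = -388
Comparing — Policy A: L=-112, Policy B: L=-694, Policy C: L=-388. Lowest is -694 (Policy B).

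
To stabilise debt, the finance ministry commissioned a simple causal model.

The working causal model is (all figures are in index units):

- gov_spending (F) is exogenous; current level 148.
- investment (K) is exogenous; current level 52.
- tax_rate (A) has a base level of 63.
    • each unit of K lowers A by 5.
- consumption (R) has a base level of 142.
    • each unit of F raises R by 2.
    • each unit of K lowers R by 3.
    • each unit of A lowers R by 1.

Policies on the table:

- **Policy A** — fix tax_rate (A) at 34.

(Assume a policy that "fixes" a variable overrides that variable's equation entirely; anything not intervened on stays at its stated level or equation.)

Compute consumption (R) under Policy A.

248

Policy A (A := 34):
  F = 148
  K = 52
  A = 34
  R = 142 + 2·148 − 3·52 − 34 = 248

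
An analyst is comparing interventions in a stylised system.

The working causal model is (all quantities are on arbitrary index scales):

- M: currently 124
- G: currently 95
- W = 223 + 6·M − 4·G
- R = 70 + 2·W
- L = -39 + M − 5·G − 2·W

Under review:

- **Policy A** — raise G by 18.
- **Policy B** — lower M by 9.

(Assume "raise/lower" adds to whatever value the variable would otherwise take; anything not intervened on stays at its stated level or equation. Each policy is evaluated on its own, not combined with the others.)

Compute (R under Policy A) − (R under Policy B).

Policy A (G + 18):
  M = 124
  G = 95 + 18 = 113
  W = 223 + 6·124 − 4·113 = 515
  R = 70 + 2·515 = 1100
Policy B (M − 9):
  M = 124 − 9 = 115
  G = 95
  W = 223 + 6·115 − 4·95 = 533
  R = 70 + 2·533 = 1136
R: 1100 − 1136 = -36

-36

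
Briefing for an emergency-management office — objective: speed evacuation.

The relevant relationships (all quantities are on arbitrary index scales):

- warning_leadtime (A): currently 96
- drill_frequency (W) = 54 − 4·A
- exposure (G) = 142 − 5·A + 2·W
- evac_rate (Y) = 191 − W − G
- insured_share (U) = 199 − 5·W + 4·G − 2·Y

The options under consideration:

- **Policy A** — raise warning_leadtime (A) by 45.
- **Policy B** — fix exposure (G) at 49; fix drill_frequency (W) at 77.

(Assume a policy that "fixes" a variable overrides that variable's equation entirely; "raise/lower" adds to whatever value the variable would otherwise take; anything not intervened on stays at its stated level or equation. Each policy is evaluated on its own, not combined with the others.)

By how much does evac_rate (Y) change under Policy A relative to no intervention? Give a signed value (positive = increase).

765

Baseline:
  A = 96
  W = 54 − 4·96 = -330
  G = 142 − 5·96 + 2·(-330) = -998
  Y = 191 − (-330) − (-998) = 1519
Policy A (A + 45):
  A = 96 + 45 = 141
  W = 54 − 4·141 = -510
  G = 142 − 5·141 + 2·(-510) = -1583
  Y = 191 − (-510) − (-1583) = 2284
Change in Y: 2284 − 1519 = 765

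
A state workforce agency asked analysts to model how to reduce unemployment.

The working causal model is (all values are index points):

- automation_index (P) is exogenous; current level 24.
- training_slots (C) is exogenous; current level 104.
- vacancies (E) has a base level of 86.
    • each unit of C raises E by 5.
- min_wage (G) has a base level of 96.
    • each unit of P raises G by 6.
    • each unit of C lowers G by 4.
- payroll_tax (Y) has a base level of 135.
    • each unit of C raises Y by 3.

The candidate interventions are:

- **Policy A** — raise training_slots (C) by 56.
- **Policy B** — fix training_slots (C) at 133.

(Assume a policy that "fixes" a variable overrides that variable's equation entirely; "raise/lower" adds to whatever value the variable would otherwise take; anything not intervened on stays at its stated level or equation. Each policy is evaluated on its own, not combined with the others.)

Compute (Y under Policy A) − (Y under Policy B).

Policy A (C + 56):
  C = 104 + 56 = 160
  Y = 135 + 3·160 = 615
Policy B (C := 133):
  C = 133
  Y = 135 + 3·133 = 534
Y: 615 − 534 = 81

81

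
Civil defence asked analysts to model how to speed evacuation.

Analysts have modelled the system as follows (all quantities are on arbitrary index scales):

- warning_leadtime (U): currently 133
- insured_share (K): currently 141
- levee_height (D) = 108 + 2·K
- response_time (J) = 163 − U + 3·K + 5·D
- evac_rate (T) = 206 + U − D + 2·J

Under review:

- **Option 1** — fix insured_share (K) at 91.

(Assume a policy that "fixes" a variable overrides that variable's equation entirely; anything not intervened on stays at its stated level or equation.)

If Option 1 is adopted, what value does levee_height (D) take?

290

Option 1 (K := 91):
  K = 91
  D = 108 + 2·91 = 290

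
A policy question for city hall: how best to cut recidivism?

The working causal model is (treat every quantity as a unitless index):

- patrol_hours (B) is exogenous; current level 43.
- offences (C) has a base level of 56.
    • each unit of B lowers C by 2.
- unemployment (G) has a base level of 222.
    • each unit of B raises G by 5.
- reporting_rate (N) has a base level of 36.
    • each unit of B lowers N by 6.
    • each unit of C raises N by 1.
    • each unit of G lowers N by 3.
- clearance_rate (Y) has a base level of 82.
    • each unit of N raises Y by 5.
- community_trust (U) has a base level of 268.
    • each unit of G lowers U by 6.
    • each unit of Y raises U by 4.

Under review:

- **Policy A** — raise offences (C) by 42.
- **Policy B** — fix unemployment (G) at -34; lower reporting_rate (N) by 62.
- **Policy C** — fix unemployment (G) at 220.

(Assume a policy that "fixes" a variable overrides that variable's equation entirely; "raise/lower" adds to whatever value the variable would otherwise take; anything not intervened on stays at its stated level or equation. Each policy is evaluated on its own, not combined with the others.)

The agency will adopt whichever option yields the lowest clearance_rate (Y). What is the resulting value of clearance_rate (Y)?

Policy A (C + 42):
  B = 43
  C = 56 − 2·43 (+42 from intervention) = 12
  G = 222 + 5·43 = 437
  N = 36 − 6·43 + 12 − 3·437 = -1521
  Y = 82 + 5·(-1521) = -7523
Policy B (G := -34, N − 62):
  B = 43
  C = 56 − 2·43 = -30
  G = -34
  N = 36 − 6·43 + (-30) − 3·(-34) (−62 from intervention) = -212
  Y = 82 + 5·(-212) = -978
Policy C (G := 220):
  B = 43
  C = 56 − 2·43 = -30
  G = 220
  N = 36 − 6·43 + (-30) − 3·220 = -912
  Y = 82 + 5·(-912) = -4478
Comparing — Policy A: Y=-7523, Policy B: Y=-978, Policy C: Y=-4478. Lowest is -7523 (Policy A).

-7523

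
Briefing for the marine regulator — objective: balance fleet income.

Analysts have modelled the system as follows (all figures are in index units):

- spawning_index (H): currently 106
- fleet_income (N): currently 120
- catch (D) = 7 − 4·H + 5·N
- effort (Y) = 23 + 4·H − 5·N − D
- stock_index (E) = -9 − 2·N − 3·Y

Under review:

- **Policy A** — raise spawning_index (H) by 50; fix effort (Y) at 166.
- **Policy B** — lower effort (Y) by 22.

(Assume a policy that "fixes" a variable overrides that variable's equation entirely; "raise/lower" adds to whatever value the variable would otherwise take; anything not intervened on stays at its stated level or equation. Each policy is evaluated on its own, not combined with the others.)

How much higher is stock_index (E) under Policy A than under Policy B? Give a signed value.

Policy A (H + 50, Y := 166):
  H = 106 + 50 = 156
  N = 120
  D = 7 − 4·156 + 5·120 = -17
  Y = 166
  E = -9 − 2·120 − 3·166 = -747
Policy B (Y − 22):
  H = 106
  N = 120
  D = 7 − 4·106 + 5·120 = 183
  Y = 23 + 4·106 − 5·120 − 183 (−22 from intervention) = -358
  E = -9 − 2·120 − 3·(-358) = 825
E: -747 − 825 = -1572

-1572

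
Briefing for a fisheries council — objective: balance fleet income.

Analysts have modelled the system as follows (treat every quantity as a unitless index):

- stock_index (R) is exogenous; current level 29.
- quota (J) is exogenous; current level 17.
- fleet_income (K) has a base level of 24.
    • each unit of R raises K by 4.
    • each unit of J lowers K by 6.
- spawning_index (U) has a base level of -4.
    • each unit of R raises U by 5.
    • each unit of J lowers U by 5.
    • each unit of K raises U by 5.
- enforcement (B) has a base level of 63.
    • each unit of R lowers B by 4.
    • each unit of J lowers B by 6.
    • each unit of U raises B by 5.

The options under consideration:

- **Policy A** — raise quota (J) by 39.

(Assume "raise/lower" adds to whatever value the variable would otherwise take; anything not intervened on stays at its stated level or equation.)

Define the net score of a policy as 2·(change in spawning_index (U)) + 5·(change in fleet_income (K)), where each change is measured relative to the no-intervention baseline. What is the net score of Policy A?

-3900

Baseline:
  R = 29
  J = 17
  K = 24 + 4·29 − 6·17 = 38
  U = -4 + 5·29 − 5·17 + 5·38 = 246
Policy A (J + 39):
  R = 29
  J = 17 + 39 = 56
  K = 24 + 4·29 − 6·56 = -196
  U = -4 + 5·29 − 5·56 + 5·(-196) = -1119
ΔU = -1119 − 246 = -1365; ΔK = -196 − 38 = -234
Score = 2·(-1365) + 5·(-234) = -3900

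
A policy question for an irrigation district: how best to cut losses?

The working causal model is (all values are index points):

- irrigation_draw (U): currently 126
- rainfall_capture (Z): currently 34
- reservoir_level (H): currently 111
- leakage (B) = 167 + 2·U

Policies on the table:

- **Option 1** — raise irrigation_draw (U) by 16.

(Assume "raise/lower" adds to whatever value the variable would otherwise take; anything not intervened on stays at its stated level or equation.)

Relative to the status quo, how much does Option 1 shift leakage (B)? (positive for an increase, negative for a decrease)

Baseline:
  U = 126
  B = 167 + 2·126 = 419
Option 1 (U + 16):
  U = 126 + 16 = 142
  B = 167 + 2·142 = 451
Change in B: 451 − 419 = 32

32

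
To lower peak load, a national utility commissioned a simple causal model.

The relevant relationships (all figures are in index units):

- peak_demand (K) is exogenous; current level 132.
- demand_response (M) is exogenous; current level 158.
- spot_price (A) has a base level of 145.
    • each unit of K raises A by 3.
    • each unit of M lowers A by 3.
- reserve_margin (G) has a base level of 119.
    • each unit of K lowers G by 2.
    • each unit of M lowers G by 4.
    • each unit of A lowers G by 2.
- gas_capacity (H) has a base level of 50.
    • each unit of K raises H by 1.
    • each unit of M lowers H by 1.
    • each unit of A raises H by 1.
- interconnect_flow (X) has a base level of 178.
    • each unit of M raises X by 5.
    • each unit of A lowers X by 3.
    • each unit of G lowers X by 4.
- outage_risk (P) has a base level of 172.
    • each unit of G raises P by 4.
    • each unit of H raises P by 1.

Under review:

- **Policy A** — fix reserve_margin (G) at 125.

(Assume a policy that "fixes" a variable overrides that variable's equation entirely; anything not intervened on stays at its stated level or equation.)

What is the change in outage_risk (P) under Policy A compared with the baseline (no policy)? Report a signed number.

4144

Baseline:
  K = 132
  M = 158
  A = 145 + 3·132 − 3·158 = 67
  G = 119 − 2·132 − 4·158 − 2·67 = -911
  H = 50 + 132 − 158 + 67 = 91
  P = 172 + 4·(-911) + 91 = -3381
Policy A (G := 125):
  K = 132
  M = 158
  A = 145 + 3·132 − 3·158 = 67
  G = 125
  H = 50 + 132 − 158 + 67 = 91
  P = 172 + 4·125 + 91 = 763
Change in P: 763 − (-3381) = 4144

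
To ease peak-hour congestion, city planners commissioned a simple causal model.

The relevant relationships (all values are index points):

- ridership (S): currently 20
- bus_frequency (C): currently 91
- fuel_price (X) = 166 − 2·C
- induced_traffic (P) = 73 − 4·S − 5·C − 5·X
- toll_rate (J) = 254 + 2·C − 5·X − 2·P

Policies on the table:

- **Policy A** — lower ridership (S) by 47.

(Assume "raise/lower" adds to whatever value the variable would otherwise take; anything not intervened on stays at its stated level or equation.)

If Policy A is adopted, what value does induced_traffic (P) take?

-194

Policy A (S − 47):
  S = 20 − 47 = -27
  C = 91
  X = 166 − 2·91 = -16
  P = 73 − 4·(-27) − 5·91 − 5·(-16) = -194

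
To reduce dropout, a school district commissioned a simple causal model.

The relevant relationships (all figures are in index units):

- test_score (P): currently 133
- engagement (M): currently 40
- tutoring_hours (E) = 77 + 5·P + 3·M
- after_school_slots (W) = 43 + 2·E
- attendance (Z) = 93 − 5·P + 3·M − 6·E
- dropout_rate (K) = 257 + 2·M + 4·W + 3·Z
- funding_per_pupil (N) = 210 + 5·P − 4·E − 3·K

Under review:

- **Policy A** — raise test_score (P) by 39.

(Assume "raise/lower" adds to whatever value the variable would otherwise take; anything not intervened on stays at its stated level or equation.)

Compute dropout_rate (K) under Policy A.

-12002

Policy A (P + 39):
  P = 133 + 39 = 172
  M = 40
  E = 77 + 5·172 + 3·40 = 1057
  W = 43 + 2·1057 = 2157
  Z = 93 − 5·172 + 3·40 − 6·1057 = -6989
  K = 257 + 2·40 + 4·2157 + 3·(-6989) = -12002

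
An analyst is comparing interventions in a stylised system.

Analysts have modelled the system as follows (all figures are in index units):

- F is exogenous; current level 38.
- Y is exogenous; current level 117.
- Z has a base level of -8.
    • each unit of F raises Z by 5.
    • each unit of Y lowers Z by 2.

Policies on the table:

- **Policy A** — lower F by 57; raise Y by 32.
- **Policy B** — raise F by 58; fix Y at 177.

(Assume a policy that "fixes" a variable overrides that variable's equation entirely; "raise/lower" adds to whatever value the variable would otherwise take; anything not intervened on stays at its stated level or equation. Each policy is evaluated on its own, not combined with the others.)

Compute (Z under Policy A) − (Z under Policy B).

-519

Policy A (F − 57, Y + 32):
  F = 38 − 57 = -19
  Y = 117 + 32 = 149
  Z = -8 + 5·(-19) − 2·149 = -401
Policy B (F + 58, Y := 177):
  F = 38 + 58 = 96
  Y = 177
  Z = -8 + 5·96 − 2·177 = 118
Z: -401 − 118 = -519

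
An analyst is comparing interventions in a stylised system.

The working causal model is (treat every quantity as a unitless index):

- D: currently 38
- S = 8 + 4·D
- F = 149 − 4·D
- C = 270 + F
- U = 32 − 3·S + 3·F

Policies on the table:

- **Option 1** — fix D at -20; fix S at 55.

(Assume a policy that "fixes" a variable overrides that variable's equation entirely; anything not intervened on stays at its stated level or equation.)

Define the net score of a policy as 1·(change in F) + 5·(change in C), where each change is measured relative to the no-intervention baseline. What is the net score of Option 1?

Baseline:
  D = 38
  F = 149 − 4·38 = -3
  C = 270 + (-3) = 267
Option 1 (D := -20, S := 55):
  D = -20
  F = 149 − 4·(-20) = 229
  C = 270 + 229 = 499
ΔF = 229 − (-3) = 232; ΔC = 499 − 267 = 232
Score = 1·232 + 5·232 = 1392

1392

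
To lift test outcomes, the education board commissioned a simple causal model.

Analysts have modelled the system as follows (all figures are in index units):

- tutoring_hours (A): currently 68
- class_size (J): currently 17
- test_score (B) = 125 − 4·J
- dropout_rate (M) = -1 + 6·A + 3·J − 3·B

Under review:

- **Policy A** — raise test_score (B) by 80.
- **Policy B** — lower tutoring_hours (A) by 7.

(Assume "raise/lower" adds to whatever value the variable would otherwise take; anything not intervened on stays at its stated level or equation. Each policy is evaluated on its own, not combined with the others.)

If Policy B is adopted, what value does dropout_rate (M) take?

245

Policy B (A − 7):
  A = 68 − 7 = 61
  J = 17
  B = 125 − 4·17 = 57
  M = -1 + 6·61 + 3·17 − 3·57 = 245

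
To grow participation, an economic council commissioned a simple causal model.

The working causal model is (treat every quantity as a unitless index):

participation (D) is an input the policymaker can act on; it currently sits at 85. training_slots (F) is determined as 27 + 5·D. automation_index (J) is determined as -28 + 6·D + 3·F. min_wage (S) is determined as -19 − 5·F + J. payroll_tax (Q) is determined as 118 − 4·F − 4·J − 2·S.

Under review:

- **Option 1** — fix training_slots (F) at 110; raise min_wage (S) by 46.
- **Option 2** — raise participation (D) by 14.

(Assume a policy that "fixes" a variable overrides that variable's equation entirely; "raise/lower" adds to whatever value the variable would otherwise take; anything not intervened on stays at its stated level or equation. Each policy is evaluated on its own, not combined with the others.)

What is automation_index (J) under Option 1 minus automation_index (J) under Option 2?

Option 1 (F := 110, S + 46):
  D = 85
  F = 110
  J = -28 + 6·85 + 3·110 = 812
Option 2 (D + 14):
  D = 85 + 14 = 99
  F = 27 + 5·99 = 522
  J = -28 + 6·99 + 3·522 = 2132
J: 812 − 2132 = -1320

-1320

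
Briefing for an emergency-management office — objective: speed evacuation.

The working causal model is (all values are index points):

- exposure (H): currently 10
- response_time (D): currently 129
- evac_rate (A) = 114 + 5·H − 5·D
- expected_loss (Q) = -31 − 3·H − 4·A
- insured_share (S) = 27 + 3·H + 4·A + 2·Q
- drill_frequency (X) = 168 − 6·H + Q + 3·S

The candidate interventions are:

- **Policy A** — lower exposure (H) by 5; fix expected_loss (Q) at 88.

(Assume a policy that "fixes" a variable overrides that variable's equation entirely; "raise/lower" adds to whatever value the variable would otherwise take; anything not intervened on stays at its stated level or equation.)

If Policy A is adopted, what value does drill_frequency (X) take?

Policy A (H − 5, Q := 88):
  H = 10 − 5 = 5
  D = 129
  A = 114 + 5·5 − 5·129 = -506
  Q = 88
  S = 27 + 3·5 + 4·(-506) + 2·88 = -1806
  X = 168 − 6·5 + 88 + 3·(-1806) = -5192

-5192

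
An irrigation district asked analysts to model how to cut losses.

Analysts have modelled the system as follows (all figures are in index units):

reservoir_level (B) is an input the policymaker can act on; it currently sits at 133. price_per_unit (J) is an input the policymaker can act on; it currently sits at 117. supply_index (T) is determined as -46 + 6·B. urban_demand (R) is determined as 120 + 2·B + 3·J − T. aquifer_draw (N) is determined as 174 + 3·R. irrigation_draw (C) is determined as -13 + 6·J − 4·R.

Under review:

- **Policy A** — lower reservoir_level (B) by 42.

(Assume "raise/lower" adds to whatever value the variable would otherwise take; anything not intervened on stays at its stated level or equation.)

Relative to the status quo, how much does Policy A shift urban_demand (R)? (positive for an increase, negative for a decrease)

168

Baseline:
  B = 133
  J = 117
  T = -46 + 6·133 = 752
  R = 120 + 2·133 + 3·117 − 752 = -15
Policy A (B − 42):
  B = 133 − 42 = 91
  J = 117
  T = -46 + 6·91 = 500
  R = 120 + 2·91 + 3·117 − 500 = 153
Change in R: 153 − (-15) = 168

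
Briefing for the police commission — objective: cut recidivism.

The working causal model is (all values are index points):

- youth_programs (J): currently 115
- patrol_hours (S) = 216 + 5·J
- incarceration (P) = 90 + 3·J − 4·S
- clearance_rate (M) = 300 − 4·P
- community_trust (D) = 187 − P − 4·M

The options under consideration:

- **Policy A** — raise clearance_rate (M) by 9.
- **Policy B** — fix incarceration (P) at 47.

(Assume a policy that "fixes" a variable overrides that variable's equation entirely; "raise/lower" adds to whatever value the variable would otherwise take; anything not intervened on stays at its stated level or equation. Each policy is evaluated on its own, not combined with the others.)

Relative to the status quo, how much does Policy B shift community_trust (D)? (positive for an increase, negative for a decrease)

Baseline:
  J = 115
  S = 216 + 5·115 = 791
  P = 90 + 3·115 − 4·791 = -2729
  M = 300 − 4·(-2729) = 11216
  D = 187 − (-2729) − 4·11216 = -41948
Policy B (P := 47):
  J = 115
  S = 216 + 5·115 = 791
  P = 47
  M = 300 − 4·47 = 112
  D = 187 − 47 − 4·112 = -308
Change in D: -308 − (-41948) = 41640

41640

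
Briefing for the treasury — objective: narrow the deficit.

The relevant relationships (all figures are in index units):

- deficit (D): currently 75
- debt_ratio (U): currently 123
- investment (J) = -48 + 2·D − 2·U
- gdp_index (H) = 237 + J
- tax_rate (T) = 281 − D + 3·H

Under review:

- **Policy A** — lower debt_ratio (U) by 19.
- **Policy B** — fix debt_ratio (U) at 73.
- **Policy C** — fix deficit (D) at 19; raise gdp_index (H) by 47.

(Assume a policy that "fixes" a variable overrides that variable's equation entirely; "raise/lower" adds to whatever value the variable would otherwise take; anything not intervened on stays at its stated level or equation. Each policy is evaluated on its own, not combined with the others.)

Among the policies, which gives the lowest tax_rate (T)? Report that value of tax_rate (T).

346

Policy A (U − 19):
  D = 75
  U = 123 − 19 = 104
  J = -48 + 2·75 − 2·104 = -106
  H = 237 + (-106) = 131
  T = 281 − 75 + 3·131 = 599
Policy B (U := 73):
  D = 75
  U = 73
  J = -48 + 2·75 − 2·73 = -44
  H = 237 + (-44) = 193
  T = 281 − 75 + 3·193 = 785
Policy C (D := 19, H + 47):
  D = 19
  U = 123
  J = -48 + 2·19 − 2·123 = -256
  H = 237 + (-256) (+47 from intervention) = 28
  T = 281 − 19 + 3·28 = 346
Comparing — Policy A: T=599, Policy B: T=785, Policy C: T=346. Lowest is 346 (Policy C).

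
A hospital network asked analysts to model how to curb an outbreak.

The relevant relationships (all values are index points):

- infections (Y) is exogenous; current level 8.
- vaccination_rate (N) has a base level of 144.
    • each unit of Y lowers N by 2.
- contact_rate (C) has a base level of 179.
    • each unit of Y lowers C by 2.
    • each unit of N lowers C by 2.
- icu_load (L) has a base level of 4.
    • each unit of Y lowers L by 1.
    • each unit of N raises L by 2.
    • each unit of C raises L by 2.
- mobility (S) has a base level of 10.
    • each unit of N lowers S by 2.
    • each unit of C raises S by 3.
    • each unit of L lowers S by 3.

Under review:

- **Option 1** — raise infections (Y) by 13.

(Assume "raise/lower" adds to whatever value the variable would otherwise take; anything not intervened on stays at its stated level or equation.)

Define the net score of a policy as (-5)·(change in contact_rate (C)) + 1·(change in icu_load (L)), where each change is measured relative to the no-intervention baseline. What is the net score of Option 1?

Baseline:
  Y = 8
  N = 144 − 2·8 = 128
  C = 179 − 2·8 − 2·128 = -93
  L = 4 − 8 + 2·128 + 2·(-93) = 66
Option 1 (Y + 13):
  Y = 8 + 13 = 21
  N = 144 − 2·21 = 102
  C = 179 − 2·21 − 2·102 = -67
  L = 4 − 21 + 2·102 + 2·(-67) = 53
ΔC = -67 − (-93) = 26; ΔL = 53 − 66 = -13
Score = (-5)·26 + 1·(-13) = -143

-143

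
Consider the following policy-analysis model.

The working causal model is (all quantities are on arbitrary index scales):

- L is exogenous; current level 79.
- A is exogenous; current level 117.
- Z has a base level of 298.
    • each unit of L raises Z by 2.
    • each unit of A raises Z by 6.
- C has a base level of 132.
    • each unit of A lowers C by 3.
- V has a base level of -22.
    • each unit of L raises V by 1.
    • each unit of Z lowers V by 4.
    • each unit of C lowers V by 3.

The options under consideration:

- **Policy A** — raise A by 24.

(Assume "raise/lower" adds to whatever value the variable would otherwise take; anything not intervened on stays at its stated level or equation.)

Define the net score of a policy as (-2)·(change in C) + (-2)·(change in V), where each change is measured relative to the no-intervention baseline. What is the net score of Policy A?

Baseline:
  L = 79
  A = 117
  Z = 298 + 2·79 + 6·117 = 1158
  C = 132 − 3·117 = -219
  V = -22 + 79 − 4·1158 − 3·(-219) = -3918
Policy A (A + 24):
  L = 79
  A = 117 + 24 = 141
  Z = 298 + 2·79 + 6·141 = 1302
  C = 132 − 3·141 = -291
  V = -22 + 79 − 4·1302 − 3·(-291) = -4278
ΔC = -291 − (-219) = -72; ΔV = -4278 − (-3918) = -360
Score = (-2)·(-72) + (-2)·(-360) = 864

864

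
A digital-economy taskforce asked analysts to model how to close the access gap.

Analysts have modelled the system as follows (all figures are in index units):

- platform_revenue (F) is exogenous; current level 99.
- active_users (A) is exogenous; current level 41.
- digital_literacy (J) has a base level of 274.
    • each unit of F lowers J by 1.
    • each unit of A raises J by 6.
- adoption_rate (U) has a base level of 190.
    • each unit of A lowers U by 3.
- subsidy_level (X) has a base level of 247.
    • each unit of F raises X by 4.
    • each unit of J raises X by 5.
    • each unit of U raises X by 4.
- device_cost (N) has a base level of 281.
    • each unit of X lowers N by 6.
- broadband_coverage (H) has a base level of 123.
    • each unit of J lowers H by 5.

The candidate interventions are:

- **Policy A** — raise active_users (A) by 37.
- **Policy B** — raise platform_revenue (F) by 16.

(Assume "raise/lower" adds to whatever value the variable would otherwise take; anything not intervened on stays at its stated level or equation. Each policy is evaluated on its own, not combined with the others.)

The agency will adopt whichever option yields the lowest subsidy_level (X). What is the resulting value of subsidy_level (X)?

Policy A (A + 37):
  F = 99
  A = 41 + 37 = 78
  J = 274 − 99 + 6·78 = 643
  U = 190 − 3·78 = -44
  X = 247 + 4·99 + 5·643 + 4·(-44) = 3682
Policy B (F + 16):
  F = 99 + 16 = 115
  A = 41
  J = 274 − 115 + 6·41 = 405
  U = 190 − 3·41 = 67
  X = 247 + 4·115 + 5·405 + 4·67 = 3000
Comparing — Policy A: X=3682, Policy B: X=3000. Lowest is 3000 (Policy B).

3000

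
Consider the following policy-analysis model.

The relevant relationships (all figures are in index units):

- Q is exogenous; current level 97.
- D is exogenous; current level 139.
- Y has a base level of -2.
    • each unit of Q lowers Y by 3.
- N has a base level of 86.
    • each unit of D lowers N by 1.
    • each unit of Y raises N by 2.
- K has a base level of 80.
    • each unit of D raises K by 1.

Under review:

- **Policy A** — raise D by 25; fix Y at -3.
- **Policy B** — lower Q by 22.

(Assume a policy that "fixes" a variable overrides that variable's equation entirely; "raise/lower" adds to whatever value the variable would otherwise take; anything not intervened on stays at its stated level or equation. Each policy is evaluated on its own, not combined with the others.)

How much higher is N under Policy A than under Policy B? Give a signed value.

Policy A (D + 25, Y := -3):
  Q = 97
  D = 139 + 25 = 164
  Y = -3
  N = 86 − 164 + 2·(-3) = -84
Policy B (Q − 22):
  Q = 97 − 22 = 75
  D = 139
  Y = -2 − 3·75 = -227
  N = 86 − 139 + 2·(-227) = -507
N: -84 − (-507) = 423

423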